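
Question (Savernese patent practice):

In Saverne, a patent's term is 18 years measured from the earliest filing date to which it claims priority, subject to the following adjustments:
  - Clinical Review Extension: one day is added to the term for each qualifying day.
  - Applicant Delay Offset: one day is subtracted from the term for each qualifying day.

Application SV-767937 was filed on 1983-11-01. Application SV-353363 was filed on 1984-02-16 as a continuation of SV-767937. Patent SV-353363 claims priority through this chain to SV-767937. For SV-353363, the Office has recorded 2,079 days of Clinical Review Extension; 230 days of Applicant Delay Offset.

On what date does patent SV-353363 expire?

Earliest priority filing: 1 November 1983.
Base term: 1 November 1983 + 18 years → 1 November 2001.
Clinical Review Extension: +2079 days → 12 July 2007.
Applicant Delay Offset: −230 days → 24 November 2006.

2006-11-24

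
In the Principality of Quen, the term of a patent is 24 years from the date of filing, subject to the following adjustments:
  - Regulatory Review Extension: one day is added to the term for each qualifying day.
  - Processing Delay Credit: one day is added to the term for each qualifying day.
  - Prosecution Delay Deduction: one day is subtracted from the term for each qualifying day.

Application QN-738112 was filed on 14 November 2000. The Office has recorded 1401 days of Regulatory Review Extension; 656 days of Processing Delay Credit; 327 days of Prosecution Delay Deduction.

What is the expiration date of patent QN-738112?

Base term: filing date + 24 years → 14 November 2024.
Regulatory Review Extension: +1401 days → 15 September 2028.
Processing Delay Credit: +656 days → 3 July 2030.
Prosecution Delay Deduction: −327 days → 10 August 2029.

2029-08-10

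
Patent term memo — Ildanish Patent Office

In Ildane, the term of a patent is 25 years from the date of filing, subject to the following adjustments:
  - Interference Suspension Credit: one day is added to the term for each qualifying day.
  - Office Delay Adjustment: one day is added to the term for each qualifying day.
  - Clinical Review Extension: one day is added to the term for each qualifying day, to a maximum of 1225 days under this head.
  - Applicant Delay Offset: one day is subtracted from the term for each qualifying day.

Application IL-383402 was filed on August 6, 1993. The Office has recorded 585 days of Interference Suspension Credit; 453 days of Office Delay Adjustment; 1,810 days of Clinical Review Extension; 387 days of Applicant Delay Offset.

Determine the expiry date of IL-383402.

2023-09-25

Base term: filing date + 25 years → 6 August 2018.
Interference Suspension Credit: +585 days → 13 March 2020.
Office Delay Adjustment: +453 days → 9 June 2021.
Clinical Review Extension: 1810 days claimed exceeds the 1225-day cap, so +1225 days → 16 October 2024.
Applicant Delay Offset: −387 days → 25 September 2023.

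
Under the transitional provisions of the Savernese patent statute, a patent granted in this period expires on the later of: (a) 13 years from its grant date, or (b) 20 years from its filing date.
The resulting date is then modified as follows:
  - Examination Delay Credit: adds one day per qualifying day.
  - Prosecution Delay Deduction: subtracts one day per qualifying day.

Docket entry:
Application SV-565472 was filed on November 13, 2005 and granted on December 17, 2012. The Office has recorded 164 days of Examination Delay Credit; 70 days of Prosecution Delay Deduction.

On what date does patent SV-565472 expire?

2026-03-21

(a) grant + 13 years → 17 December 2025.
(b) filing + 20 years → 13 November 2025.
Later of the two: 17 December 2025.
Examination Delay Credit: +164 days → 30 May 2026.
Prosecution Delay Deduction: −70 days → 21 March 2026.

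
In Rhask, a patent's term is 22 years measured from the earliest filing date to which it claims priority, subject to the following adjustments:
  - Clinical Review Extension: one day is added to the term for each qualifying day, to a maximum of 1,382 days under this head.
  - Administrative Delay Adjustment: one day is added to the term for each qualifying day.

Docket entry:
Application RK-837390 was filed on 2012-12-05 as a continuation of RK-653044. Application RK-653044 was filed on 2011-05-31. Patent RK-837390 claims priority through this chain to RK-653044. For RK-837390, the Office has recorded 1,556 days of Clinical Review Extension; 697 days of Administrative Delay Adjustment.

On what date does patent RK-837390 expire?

Earliest priority filing: 31 May 2011.
Base term: 31 May 2011 + 22 years → 31 May 2033.
Clinical Review Extension: 1556 days claimed exceeds the 1382-day cap, so +1382 days → 13 March 2037.
Administrative Delay Adjustment: +697 days → 8 February 2039.

2039-02-08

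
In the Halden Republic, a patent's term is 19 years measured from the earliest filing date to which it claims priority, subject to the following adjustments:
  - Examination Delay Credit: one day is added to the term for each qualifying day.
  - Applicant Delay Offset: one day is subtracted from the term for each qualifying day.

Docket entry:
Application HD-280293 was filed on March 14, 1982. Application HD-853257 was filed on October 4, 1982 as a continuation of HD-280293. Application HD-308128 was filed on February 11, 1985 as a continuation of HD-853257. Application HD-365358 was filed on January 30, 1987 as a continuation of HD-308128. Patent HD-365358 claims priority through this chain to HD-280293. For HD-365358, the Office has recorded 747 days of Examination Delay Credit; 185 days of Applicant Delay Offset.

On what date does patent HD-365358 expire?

2002-09-27

Earliest priority filing: 14 March 1982.
Base term: 14 March 1982 + 19 years → 14 March 2001.
Examination Delay Credit: +747 days → 31 March 2003.
Applicant Delay Offset: −185 days → 27 September 2002.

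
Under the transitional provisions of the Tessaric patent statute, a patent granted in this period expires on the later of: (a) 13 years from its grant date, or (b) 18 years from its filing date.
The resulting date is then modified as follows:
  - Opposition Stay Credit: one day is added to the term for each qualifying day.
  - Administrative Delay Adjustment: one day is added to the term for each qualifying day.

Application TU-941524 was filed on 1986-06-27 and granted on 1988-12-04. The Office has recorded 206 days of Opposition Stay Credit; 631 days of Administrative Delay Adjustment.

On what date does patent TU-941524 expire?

(a) grant + 13 years → 4 December 2001.
(b) filing + 18 years → 27 June 2004.
Later of the two: 27 June 2004.
Opposition Stay Credit: +206 days → 19 January 2005.
Administrative Delay Adjustment: +631 days → 12 October 2006.

2006-10-12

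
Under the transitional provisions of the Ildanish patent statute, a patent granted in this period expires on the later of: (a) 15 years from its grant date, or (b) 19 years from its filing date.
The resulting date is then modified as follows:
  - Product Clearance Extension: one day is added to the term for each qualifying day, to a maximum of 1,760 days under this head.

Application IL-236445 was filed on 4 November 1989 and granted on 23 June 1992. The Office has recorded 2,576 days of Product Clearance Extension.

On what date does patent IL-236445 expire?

2013-08-30

(a) grant + 15 years → 23 June 2007.
(b) filing + 19 years → 4 November 2008.
Later of the two: 4 November 2008.
Product Clearance Extension: 2576 days claimed exceeds the 1760-day cap, so +1760 days → 30 August 2013.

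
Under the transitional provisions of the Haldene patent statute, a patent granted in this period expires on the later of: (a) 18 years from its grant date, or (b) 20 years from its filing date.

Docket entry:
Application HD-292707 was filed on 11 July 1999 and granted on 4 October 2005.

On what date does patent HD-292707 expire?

(a) grant + 18 years → 4 October 2023.
(b) filing + 20 years → 11 July 2019.
Later of the two: 4 October 2023.

October 4, 2023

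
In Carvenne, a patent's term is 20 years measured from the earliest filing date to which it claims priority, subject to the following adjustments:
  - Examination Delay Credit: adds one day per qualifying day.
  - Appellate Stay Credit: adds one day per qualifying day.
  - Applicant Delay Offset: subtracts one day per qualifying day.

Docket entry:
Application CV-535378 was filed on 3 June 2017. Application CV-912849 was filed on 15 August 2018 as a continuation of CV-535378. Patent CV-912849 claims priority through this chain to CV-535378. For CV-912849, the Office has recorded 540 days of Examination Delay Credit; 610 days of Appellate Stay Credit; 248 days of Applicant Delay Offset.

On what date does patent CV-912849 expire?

Earliest priority filing: 3 June 2017.
Base term: 3 June 2017 + 20 years → 3 June 2037.
Examination Delay Credit: +540 days → 25 November 2038.
Appellate Stay Credit: +610 days → 27 July 2040.
Applicant Delay Offset: −248 days → 22 November 2039.

2039-11-22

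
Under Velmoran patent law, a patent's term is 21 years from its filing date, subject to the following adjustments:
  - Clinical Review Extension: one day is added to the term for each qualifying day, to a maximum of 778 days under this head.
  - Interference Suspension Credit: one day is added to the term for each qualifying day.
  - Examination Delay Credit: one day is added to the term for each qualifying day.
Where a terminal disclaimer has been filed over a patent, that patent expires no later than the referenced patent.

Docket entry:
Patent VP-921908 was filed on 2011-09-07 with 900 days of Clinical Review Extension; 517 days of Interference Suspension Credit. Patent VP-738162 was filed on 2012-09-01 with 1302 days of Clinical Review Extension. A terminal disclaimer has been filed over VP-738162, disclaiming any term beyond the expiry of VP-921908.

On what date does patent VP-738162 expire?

October 19, 2035

Natural term of VP-738162:
  Base: filing + 21 years → 1 September 2033.
  Clinical Review Extension: 1302 days claimed exceeds the 778-day cap, so +778 days → 19 October 2035.
Expiry of referenced patent VP-921908:
  Base: filing + 21 years → 7 September 2032.
  Clinical Review Extension: 900 days claimed exceeds the 778-day cap, so +778 days → 25 October 2034.
  Interference Suspension Credit: +517 days → 25 March 2036.
Terminal disclaimer: VP-738162 expires on the earlier of 19 October 2035 and 25 March 2036.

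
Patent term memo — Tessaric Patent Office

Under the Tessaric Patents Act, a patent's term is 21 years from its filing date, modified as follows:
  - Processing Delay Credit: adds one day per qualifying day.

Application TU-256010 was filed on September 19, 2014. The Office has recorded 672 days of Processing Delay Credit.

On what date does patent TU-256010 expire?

2037-07-22

Base term: filing date + 21 years → 19 September 2035.
Processing Delay Credit: +672 days → 22 July 2037.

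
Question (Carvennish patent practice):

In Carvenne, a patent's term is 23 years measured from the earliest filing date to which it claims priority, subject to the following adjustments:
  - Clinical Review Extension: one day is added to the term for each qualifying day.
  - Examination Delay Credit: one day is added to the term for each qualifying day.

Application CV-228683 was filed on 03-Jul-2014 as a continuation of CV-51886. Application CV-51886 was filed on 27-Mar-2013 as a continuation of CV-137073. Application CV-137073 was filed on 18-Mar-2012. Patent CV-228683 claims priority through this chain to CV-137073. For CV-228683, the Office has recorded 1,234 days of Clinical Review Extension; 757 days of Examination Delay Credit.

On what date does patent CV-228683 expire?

Earliest priority filing: 18 March 2012.
Base term: 18 March 2012 + 23 years → 18 March 2035.
Clinical Review Extension: +1234 days → 3 August 2038.
Examination Delay Credit: +757 days → 29 August 2040.

August 29, 2040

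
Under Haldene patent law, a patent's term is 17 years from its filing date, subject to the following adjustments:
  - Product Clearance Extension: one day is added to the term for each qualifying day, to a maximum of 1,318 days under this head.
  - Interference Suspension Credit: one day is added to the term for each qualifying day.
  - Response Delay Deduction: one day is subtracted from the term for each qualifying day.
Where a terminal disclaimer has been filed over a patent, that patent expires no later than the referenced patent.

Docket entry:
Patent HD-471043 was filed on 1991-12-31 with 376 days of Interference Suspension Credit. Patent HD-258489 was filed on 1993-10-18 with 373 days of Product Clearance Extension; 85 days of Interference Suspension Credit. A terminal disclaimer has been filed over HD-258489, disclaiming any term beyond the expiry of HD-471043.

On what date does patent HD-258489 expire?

2010-01-11

Natural term of HD-258489:
  Base: filing + 17 years → 18 October 2010.
  Product Clearance Extension: 373 days (within the 1318-day cap) → +373 days → 26 October 2011.
  Interference Suspension Credit: +85 days → 19 January 2012.
Expiry of referenced patent HD-471043:
  Base: filing + 17 years → 31 December 2008.
  Interference Suspension Credit: +376 days → 11 January 2010.
Terminal disclaimer: HD-258489 expires on the earlier of 19 January 2012 and 11 January 2010.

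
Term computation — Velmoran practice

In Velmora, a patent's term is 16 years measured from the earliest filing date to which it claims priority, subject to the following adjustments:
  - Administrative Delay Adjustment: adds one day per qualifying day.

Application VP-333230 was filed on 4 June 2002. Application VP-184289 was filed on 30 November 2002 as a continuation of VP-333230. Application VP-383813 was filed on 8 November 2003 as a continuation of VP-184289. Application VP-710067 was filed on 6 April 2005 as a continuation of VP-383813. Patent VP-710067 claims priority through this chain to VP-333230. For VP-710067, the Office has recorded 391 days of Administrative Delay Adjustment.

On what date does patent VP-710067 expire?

June 30, 2019

Earliest priority filing: 4 June 2002.
Base term: 4 June 2002 + 16 years → 4 June 2018.
Administrative Delay Adjustment: +391 days → 30 June 2019.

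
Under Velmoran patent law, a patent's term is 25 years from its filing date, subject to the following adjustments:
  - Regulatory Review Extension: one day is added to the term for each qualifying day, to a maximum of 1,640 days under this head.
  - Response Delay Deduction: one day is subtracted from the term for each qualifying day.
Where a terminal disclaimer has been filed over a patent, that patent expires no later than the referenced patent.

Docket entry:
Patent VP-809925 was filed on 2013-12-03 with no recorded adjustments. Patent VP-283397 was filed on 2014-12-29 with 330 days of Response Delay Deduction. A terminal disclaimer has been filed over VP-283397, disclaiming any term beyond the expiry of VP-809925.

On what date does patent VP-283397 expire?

December 3, 2038

Natural term of VP-283397:
  Base: filing + 25 years → 29 December 2039.
  Response Delay Deduction: −330 days → 2 February 2039.
Expiry of referenced patent VP-809925:
  Base: filing + 25 years → 3 December 2038.
Terminal disclaimer: VP-283397 expires on the earlier of 2 February 2039 and 3 December 2038.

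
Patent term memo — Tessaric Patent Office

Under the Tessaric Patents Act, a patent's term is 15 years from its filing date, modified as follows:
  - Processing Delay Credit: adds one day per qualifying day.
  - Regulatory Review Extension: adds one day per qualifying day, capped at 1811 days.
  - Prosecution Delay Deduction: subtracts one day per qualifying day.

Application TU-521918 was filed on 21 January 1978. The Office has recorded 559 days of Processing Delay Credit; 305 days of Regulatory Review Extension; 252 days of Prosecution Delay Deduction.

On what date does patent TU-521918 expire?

September 25, 1994

Base term: filing date + 15 years → 21 January 1993.
Processing Delay Credit: +559 days → 3 August 1994.
Regulatory Review Extension: 305 days (within the 1811-day cap) → +305 days → 4 June 1995.
Prosecution Delay Deduction: −252 days → 25 September 1994.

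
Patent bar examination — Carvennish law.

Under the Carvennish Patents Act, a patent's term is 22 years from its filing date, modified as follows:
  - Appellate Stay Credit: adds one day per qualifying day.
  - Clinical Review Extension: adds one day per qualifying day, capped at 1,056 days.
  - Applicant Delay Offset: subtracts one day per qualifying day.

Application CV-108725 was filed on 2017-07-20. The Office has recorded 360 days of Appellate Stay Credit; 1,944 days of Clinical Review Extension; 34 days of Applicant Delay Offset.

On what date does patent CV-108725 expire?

Base term: filing date + 22 years → 20 July 2039.
Appellate Stay Credit: +360 days → 14 July 2040.
Clinical Review Extension: 1944 days claimed exceeds the 1056-day cap, so +1056 days → 5 June 2043.
Applicant Delay Offset: −34 days → 2 May 2043.

May 2, 2043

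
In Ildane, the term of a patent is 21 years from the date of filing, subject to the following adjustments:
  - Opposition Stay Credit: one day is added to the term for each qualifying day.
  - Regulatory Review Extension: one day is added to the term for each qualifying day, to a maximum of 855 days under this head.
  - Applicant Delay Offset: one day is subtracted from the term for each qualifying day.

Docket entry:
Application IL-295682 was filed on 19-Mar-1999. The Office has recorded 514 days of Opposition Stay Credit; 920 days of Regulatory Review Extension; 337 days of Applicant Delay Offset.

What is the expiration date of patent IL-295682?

January 15, 2023

Base term: filing date + 21 years → 19 March 2020.
Opposition Stay Credit: +514 days → 15 August 2021.
Regulatory Review Extension: 920 days claimed exceeds the 855-day cap, so +855 days → 18 December 2023.
Applicant Delay Offset: −337 days → 15 January 2023.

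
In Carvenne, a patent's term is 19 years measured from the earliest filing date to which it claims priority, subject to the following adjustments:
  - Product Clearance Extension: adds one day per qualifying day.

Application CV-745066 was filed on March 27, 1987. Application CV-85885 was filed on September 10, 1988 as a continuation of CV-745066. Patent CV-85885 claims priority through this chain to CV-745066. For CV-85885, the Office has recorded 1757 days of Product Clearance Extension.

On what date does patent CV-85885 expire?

Earliest priority filing: 27 March 1987.
Base term: 27 March 1987 + 19 years → 27 March 2006.
Product Clearance Extension: +1757 days → 17 January 2011.

January 17, 2011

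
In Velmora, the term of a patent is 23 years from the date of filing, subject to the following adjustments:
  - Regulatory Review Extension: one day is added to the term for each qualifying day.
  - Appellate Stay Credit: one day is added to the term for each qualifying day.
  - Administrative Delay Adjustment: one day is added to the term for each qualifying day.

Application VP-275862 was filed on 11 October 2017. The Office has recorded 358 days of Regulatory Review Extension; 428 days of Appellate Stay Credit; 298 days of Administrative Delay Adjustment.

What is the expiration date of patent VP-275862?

September 30, 2043

Base term: filing date + 23 years → 11 October 2040.
Regulatory Review Extension: +358 days → 4 October 2041.
Appellate Stay Credit: +428 days → 6 December 2042.
Administrative Delay Adjustment: +298 days → 30 September 2043.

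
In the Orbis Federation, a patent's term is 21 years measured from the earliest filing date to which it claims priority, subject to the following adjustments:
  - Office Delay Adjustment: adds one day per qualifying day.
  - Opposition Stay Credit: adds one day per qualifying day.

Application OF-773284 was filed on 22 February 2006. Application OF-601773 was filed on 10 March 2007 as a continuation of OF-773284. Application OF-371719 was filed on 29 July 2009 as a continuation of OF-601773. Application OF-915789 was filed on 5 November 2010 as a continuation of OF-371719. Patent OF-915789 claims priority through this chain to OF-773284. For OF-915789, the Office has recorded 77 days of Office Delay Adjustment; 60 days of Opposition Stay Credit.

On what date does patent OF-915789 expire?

July 9, 2027

Earliest priority filing: 22 February 2006.
Base term: 22 February 2006 + 21 years → 22 February 2027.
Office Delay Adjustment: +77 days → 10 May 2027.
Opposition Stay Credit: +60 days → 9 July 2027.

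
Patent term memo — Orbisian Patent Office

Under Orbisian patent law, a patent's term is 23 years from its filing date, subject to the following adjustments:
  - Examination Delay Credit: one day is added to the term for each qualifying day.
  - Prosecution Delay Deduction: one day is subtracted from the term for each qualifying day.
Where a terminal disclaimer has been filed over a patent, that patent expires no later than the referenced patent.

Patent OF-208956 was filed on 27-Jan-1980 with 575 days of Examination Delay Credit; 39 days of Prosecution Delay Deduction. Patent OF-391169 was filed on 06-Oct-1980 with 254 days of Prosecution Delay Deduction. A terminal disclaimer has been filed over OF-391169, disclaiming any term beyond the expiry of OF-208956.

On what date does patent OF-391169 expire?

2003-01-25

Natural term of OF-391169:
  Base: filing + 23 years → 6 October 2003.
  Prosecution Delay Deduction: −254 days → 25 January 2003.
Expiry of referenced patent OF-208956:
  Base: filing + 23 years → 27 January 2003.
  Examination Delay Credit: +575 days → 24 August 2004.
  Prosecution Delay Deduction: −39 days → 16 July 2004.
Terminal disclaimer: OF-391169 expires on the earlier of 25 January 2003 and 16 July 2004.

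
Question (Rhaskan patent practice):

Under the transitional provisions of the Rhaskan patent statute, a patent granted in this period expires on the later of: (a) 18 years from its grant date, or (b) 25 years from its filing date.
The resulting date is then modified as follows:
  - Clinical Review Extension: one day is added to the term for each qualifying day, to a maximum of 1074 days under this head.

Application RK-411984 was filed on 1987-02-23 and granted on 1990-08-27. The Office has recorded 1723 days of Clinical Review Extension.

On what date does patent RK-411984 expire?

(a) grant + 18 years → 27 August 2008.
(b) filing + 25 years → 23 February 2012.
Later of the two: 23 February 2012.
Clinical Review Extension: 1723 days claimed exceeds the 1074-day cap, so +1074 days → 1 February 2015.

2015-02-01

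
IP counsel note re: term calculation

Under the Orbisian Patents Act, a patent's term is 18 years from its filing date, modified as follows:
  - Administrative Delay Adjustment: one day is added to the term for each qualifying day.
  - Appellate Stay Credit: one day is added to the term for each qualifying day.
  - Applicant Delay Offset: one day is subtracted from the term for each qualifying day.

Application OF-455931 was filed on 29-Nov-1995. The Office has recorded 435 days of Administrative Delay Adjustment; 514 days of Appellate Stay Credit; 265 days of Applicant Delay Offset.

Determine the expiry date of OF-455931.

Base term: filing date + 18 years → 29 November 2013.
Administrative Delay Adjustment: +435 days → 7 February 2015.
Appellate Stay Credit: +514 days → 5 July 2016.
Applicant Delay Offset: −265 days → 14 October 2015.

2015-10-14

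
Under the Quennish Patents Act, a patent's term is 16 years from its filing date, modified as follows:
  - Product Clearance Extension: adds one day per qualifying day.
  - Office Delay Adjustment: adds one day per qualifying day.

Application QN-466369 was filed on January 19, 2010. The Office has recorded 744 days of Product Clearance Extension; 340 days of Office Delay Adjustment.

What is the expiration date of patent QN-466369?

Base term: filing date + 16 years → 19 January 2026.
Product Clearance Extension: +744 days → 2 February 2028.
Office Delay Adjustment: +340 days → 7 January 2029.

January 7, 2029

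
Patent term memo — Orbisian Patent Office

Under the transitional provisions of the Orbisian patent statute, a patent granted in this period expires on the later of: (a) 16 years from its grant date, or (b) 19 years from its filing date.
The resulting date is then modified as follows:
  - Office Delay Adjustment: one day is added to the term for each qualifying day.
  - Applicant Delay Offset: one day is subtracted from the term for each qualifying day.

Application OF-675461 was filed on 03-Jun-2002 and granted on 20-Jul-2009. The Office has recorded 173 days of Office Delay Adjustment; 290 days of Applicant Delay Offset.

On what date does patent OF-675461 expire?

(a) grant + 16 years → 20 July 2025.
(b) filing + 19 years → 3 June 2021.
Later of the two: 20 July 2025.
Office Delay Adjustment: +173 days → 9 January 2026.
Applicant Delay Offset: −290 days → 25 March 2025.

March 25, 2025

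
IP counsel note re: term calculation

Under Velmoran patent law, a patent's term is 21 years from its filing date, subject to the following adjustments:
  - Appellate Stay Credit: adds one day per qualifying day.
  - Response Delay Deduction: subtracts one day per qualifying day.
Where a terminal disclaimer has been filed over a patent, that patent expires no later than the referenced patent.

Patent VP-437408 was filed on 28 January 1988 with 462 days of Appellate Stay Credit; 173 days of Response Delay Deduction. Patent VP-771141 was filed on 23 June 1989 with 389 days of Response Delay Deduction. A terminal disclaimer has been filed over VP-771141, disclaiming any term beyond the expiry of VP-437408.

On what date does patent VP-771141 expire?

May 30, 2009

Natural term of VP-771141:
  Base: filing + 21 years → 23 June 2010.
  Response Delay Deduction: −389 days → 30 May 2009.
Expiry of referenced patent VP-437408:
  Base: filing + 21 years → 28 January 2009.
  Appellate Stay Credit: +462 days → 5 May 2010.
  Response Delay Deduction: −173 days → 13 November 2009.
Terminal disclaimer: VP-771141 expires on the earlier of 30 May 2009 and 13 November 2009.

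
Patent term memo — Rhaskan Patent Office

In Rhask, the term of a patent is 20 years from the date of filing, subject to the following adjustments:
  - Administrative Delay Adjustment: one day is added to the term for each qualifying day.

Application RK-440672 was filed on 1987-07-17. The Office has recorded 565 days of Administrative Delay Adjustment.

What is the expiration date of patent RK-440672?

Base term: filing date + 20 years → 17 July 2007.
Administrative Delay Adjustment: +565 days → 1 February 2009.

February 1, 2009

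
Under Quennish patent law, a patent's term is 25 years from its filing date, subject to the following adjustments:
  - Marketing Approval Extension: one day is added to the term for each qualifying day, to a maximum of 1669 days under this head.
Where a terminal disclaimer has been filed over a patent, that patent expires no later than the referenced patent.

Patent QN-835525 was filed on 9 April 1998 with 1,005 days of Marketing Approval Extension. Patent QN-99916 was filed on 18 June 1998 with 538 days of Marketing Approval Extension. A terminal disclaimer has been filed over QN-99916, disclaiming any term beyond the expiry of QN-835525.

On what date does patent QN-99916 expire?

December 7, 2024

Natural term of QN-99916:
  Base: filing + 25 years → 18 June 2023.
  Marketing Approval Extension: 538 days (within the 1669-day cap) → +538 days → 7 December 2024.
Expiry of referenced patent QN-835525:
  Base: filing + 25 years → 9 April 2023.
  Marketing Approval Extension: 1005 days (within the 1669-day cap) → +1005 days → 8 January 2026.
Terminal disclaimer: QN-99916 expires on the earlier of 7 December 2024 and 8 January 2026.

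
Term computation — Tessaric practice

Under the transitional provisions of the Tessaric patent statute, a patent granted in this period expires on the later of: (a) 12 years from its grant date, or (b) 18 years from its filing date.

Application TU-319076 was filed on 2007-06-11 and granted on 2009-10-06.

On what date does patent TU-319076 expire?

(a) grant + 12 years → 6 October 2021.
(b) filing + 18 years → 11 June 2025.
Later of the two: 11 June 2025.

2025-06-11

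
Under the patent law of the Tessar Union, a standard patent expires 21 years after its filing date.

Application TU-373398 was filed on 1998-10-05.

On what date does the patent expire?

Filing date + 21 years → 5 October 2019.

2019-10-05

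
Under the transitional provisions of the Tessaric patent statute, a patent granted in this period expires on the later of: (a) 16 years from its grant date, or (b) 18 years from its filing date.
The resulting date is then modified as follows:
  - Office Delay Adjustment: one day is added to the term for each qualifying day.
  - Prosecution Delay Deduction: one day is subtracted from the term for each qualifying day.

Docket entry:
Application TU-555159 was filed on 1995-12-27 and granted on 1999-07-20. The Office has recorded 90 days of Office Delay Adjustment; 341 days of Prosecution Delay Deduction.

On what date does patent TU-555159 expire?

2014-11-11

(a) grant + 16 years → 20 July 2015.
(b) filing + 18 years → 27 December 2013.
Later of the two: 20 July 2015.
Office Delay Adjustment: +90 days → 18 October 2015.
Prosecution Delay Deduction: −341 days → 11 November 2014.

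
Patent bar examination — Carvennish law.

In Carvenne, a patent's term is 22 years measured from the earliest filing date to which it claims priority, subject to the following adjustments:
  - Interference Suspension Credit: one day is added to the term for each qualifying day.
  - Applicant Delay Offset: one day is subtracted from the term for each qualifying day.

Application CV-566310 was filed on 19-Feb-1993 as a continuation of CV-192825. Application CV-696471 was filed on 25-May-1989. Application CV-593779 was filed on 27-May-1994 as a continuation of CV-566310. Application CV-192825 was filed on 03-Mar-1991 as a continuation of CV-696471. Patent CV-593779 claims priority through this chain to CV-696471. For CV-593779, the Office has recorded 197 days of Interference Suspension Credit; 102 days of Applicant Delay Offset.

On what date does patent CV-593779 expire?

Earliest priority filing: 25 May 1989.
Base term: 25 May 1989 + 22 years → 25 May 2011.
Interference Suspension Credit: +197 days → 8 December 2011.
Applicant Delay Offset: −102 days → 28 August 2011.

August 28, 2011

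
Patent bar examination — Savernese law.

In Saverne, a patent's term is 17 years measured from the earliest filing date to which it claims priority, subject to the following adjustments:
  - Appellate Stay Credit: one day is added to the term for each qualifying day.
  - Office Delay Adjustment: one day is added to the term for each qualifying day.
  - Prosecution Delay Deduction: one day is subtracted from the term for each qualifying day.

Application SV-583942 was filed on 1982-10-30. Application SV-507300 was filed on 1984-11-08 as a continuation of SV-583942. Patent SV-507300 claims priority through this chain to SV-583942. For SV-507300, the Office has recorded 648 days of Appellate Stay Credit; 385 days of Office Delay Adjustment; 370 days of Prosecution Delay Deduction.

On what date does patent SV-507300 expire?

Earliest priority filing: 30 October 1982.
Base term: 30 October 1982 + 17 years → 30 October 1999.
Appellate Stay Credit: +648 days → 8 August 2001.
Office Delay Adjustment: +385 days → 28 August 2002.
Prosecution Delay Deduction: −370 days → 23 August 2001.

2001-08-23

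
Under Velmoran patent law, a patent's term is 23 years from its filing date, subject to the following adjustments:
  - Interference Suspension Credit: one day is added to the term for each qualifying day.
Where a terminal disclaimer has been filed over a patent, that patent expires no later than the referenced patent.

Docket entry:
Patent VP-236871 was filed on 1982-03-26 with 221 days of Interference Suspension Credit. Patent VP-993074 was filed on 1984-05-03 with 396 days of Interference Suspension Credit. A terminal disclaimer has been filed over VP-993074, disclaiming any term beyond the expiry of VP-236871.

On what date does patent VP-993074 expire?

November 2, 2005

Natural term of VP-993074:
  Base: filing + 23 years → 3 May 2007.
  Interference Suspension Credit: +396 days → 2 June 2008.
Expiry of referenced patent VP-236871:
  Base: filing + 23 years → 26 March 2005.
  Interference Suspension Credit: +221 days → 2 November 2005.
Terminal disclaimer: VP-993074 expires on the earlier of 2 June 2008 and 2 November 2005.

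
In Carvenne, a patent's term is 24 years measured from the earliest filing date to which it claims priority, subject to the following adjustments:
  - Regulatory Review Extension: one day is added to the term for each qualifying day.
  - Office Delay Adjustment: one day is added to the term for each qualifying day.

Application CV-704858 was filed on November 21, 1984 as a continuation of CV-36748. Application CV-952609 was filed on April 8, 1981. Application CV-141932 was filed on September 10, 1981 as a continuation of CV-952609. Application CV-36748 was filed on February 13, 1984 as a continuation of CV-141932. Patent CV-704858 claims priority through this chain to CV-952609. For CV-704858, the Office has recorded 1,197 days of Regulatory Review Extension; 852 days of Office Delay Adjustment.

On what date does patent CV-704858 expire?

Earliest priority filing: 8 April 1981.
Base term: 8 April 1981 + 24 years → 8 April 2005.
Regulatory Review Extension: +1197 days → 18 July 2008.
Office Delay Adjustment: +852 days → 17 November 2010.

November 17, 2010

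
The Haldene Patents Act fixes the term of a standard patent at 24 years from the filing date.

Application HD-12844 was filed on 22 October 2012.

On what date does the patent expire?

October 22, 2036

Filing date + 24 years → 22 October 2036.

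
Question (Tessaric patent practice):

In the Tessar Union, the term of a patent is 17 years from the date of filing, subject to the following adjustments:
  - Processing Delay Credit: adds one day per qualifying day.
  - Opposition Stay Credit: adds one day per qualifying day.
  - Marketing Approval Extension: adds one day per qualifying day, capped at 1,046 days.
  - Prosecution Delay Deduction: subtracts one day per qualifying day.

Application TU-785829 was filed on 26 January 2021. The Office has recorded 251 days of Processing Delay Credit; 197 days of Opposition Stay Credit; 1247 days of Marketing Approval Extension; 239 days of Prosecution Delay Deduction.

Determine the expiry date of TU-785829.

July 4, 2041

Base term: filing date + 17 years → 26 January 2038.
Processing Delay Credit: +251 days → 4 October 2038.
Opposition Stay Credit: +197 days → 19 April 2039.
Marketing Approval Extension: 1247 days claimed exceeds the 1046-day cap, so +1046 days → 28 February 2042.
Prosecution Delay Deduction: −239 days → 4 July 2041.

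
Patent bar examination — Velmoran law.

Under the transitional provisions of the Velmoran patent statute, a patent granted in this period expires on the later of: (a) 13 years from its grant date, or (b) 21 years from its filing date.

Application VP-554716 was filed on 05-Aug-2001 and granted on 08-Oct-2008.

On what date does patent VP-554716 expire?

(a) grant + 13 years → 8 October 2021.
(b) filing + 21 years → 5 August 2022.
Later of the two: 5 August 2022.

August 5, 2022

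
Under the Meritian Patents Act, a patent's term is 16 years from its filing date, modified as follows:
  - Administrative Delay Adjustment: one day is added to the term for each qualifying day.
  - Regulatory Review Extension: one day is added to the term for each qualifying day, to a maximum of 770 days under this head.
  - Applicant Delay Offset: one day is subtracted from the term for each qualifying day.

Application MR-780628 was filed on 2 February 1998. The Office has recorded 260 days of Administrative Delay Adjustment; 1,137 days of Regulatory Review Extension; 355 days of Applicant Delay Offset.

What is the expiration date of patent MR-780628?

Base term: filing date + 16 years → 2 February 2014.
Administrative Delay Adjustment: +260 days → 20 October 2014.
Regulatory Review Extension: 1137 days claimed exceeds the 770-day cap, so +770 days → 28 November 2016.
Applicant Delay Offset: −355 days → 9 December 2015.

December 9, 2015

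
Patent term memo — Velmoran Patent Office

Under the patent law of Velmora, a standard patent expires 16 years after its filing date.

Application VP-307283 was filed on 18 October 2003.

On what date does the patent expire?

October 18, 2019

Filing date + 16 years → 18 October 2019.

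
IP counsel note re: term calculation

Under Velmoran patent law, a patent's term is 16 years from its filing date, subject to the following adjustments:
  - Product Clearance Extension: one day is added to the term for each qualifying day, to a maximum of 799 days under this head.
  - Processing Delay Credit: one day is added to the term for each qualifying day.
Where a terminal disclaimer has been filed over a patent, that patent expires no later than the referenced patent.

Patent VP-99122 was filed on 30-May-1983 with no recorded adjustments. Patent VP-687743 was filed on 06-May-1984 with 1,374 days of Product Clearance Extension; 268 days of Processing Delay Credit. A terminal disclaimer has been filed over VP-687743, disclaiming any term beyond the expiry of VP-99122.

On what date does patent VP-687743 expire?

Natural term of VP-687743:
  Base: filing + 16 years → 6 May 2000.
  Product Clearance Extension: 1374 days claimed exceeds the 799-day cap, so +799 days → 14 July 2002.
  Processing Delay Credit: +268 days → 8 April 2003.
Expiry of referenced patent VP-99122:
  Base: filing + 16 years → 30 May 1999.
Terminal disclaimer: VP-687743 expires on the earlier of 8 April 2003 and 30 May 1999.

May 30, 1999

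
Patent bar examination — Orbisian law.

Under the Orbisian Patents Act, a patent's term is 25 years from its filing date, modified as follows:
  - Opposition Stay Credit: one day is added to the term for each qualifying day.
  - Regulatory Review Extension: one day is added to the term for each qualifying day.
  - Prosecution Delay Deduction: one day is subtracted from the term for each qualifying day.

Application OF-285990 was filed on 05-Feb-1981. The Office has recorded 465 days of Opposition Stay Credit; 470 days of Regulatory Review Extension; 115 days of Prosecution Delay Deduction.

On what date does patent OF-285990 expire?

May 5, 2008

Base term: filing date + 25 years → 5 February 2006.
Opposition Stay Credit: +465 days → 16 May 2007.
Regulatory Review Extension: +470 days → 28 August 2008.
Prosecution Delay Deduction: −115 days → 5 May 2008.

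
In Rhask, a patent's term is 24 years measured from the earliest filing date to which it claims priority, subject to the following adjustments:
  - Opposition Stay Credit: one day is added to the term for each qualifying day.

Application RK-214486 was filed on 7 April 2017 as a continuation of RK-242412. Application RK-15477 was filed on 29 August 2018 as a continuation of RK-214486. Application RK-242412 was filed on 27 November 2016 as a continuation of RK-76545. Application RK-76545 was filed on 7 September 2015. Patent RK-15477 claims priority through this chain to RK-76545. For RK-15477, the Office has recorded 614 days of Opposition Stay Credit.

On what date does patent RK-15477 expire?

May 13, 2041

Earliest priority filing: 7 September 2015.
Base term: 7 September 2015 + 24 years → 7 September 2039.
Opposition Stay Credit: +614 days → 13 May 2041.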